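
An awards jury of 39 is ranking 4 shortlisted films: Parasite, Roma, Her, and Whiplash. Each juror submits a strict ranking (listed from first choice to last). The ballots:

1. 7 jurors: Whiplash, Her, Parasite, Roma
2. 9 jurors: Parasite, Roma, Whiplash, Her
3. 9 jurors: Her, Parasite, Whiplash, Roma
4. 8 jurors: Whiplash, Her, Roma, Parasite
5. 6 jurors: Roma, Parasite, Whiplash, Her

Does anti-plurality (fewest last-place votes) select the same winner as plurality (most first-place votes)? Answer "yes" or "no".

yes

Anti-plurality — last-place votes: Parasite 8, Roma 16, Her 15, Whiplash 0. Winner: Whiplash.
Plurality — first-place votes: Parasite 9, Roma 6, Her 9, Whiplash 15. Winner: Whiplash.
The two methods agree.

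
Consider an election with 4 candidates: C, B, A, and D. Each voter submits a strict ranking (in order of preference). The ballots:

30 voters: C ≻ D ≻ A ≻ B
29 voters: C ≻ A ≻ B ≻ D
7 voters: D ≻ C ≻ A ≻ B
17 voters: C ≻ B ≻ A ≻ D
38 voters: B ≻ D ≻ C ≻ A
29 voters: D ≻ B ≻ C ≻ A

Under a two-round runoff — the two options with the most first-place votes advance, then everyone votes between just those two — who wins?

C

Round 1 first-place votes: C 76, B 38, A 0, D 36.
C and B advance.
Runoff: C is preferred to B by 83 voters; B by 67.
C wins the runoff.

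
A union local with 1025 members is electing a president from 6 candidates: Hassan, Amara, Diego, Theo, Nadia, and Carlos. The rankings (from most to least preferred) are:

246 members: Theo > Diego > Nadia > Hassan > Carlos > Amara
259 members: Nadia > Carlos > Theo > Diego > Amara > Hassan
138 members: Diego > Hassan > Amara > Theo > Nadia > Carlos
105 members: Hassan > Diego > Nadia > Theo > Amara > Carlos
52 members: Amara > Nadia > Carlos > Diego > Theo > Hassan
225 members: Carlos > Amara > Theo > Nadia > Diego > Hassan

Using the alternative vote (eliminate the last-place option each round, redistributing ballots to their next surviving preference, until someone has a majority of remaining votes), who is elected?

Round 1: Hassan 105, Amara 52, Diego 138, Theo 246, Nadia 259, Carlos 225. Eliminate Amara.
Round 2: Hassan 105, Diego 138, Theo 246, Nadia 311, Carlos 225. Eliminate Hassan.
Round 3: Diego 243, Theo 246, Nadia 311, Carlos 225. Eliminate Carlos.
Round 4: Diego 243, Theo 471, Nadia 311. Eliminate Diego.
Round 5: Theo 609, Nadia 416. Theo has a majority.

Theo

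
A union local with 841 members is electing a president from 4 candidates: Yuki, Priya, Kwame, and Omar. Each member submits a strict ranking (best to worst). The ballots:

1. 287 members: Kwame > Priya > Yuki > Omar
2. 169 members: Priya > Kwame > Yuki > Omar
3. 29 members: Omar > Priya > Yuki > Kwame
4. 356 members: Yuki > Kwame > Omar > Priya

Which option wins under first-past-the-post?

Yuki

First-place votes: Yuki 356, Priya 169, Kwame 287, Omar 29.
Yuki has the most first-place votes.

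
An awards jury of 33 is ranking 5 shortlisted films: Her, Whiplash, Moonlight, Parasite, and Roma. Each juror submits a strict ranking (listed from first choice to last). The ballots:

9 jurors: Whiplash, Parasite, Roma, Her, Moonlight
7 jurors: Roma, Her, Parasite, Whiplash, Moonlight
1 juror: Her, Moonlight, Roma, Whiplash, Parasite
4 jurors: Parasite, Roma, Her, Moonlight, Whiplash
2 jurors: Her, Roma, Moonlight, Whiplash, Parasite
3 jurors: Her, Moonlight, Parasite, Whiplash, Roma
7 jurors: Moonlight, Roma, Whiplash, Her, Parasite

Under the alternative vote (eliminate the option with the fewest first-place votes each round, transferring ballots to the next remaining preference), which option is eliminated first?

Round 1: Her 6, Whiplash 9, Moonlight 7, Parasite 4, Roma 7. Eliminate Parasite.

Parasite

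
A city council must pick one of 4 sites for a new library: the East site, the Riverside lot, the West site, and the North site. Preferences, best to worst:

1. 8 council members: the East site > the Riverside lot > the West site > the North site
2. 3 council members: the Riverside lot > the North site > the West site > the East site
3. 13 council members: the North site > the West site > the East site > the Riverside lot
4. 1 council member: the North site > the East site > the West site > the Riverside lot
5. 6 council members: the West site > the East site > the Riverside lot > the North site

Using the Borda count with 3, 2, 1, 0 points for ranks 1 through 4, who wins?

the West site

the East site: 8·3 + 3·0 + 13·1 + 1·2 + 6·2 = 51
the Riverside lot: 8·2 + 3·3 + 13·0 + 1·0 + 6·1 = 31
the West site: 8·1 + 3·1 + 13·2 + 1·1 + 6·3 = 56
the North site: 8·0 + 3·2 + 13·3 + 1·3 + 6·0 = 48
the West site has the highest Borda score (56).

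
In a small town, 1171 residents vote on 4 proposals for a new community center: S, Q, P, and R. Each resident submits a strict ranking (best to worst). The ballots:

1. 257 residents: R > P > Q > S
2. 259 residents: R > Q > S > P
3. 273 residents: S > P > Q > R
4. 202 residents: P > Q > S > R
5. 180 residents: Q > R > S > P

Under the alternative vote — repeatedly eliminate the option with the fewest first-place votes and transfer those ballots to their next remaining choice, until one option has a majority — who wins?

Round 1: S 273, Q 180, P 202, R 516. Eliminate Q.
Round 2: S 273, P 202, R 696. R has a majority.

R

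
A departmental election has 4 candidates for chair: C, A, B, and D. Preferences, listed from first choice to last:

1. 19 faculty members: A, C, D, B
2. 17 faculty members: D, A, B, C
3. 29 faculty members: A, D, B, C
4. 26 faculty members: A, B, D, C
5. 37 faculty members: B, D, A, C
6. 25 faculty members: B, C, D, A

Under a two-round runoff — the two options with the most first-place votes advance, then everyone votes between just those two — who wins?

A

Round 1 first-place votes: C 0, A 74, B 62, D 17.
A and B advance.
Runoff: A is preferred to B by 91 voters; B by 62.
A wins the runoff.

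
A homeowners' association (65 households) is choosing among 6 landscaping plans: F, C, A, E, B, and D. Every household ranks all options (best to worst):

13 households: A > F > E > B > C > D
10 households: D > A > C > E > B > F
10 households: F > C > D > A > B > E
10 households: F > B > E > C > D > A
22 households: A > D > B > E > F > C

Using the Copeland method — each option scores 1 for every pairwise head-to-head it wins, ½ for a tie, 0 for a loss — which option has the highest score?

F: beats C, E, B, and D; loses to A → score 4.
C: beats D; loses to F, A, E, and B → score 1.
A: beats F, C, E, B, and D → score 5.
E: beats C; loses to F, A, B, and D → score 1.
B: beats C and E; loses to F, A, and D → score 2.
D: beats E and B; loses to F, C, and A → score 2.
A has the best pairwise record.

A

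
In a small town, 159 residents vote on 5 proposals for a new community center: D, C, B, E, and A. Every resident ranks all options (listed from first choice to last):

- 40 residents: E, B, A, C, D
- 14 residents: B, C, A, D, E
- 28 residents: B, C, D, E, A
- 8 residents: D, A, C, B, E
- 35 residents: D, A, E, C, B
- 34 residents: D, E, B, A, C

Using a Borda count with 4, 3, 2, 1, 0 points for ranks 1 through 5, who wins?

D: 40·0 + 14·1 + 28·2 + 8·4 + 35·4 + 34·4 = 378
C: 40·1 + 14·3 + 28·3 + 8·2 + 35·1 + 34·0 = 217
B: 40·3 + 14·4 + 28·4 + 8·1 + 35·0 + 34·2 = 364
E: 40·4 + 14·0 + 28·1 + 8·0 + 35·2 + 34·3 = 360
A: 40·2 + 14·2 + 28·0 + 8·3 + 35·3 + 34·1 = 271
D has the highest Borda score (378).

D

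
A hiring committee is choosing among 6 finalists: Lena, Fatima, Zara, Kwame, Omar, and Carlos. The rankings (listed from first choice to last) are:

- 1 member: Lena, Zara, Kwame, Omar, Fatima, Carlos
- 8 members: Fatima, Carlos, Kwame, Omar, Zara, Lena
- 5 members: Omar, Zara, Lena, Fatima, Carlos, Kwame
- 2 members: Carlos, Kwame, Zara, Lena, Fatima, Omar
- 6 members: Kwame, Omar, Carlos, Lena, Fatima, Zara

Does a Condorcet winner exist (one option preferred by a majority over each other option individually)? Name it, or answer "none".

Checking pairwise contests:
Zara beats Lena 15–7.
Lena beats Fatima 14–8.
Fatima beats Zara 14–8.
Fatima beats Kwame 13–9.
Kwame beats Omar 17–5.
Fatima beats Carlos 14–8.
Every option loses at least one head-to-head, so there is no Condorcet winner.

none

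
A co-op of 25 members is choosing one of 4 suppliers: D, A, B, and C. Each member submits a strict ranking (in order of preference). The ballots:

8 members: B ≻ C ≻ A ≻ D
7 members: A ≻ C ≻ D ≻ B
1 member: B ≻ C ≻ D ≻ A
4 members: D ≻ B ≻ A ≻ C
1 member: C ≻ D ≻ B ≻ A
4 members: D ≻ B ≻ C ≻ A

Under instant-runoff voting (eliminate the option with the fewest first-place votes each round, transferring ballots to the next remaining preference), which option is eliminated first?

C

Round 1: D 8, A 7, B 9, C 1. Eliminate C.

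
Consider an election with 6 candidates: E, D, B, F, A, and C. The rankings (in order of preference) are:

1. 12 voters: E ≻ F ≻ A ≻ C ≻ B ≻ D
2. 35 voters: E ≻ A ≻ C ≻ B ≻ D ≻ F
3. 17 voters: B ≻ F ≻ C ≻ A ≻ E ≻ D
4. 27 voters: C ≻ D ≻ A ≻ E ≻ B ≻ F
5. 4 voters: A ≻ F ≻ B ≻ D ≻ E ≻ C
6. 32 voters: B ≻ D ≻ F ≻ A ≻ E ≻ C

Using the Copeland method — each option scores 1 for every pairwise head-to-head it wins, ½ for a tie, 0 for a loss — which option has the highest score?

A

E: beats D, B, F, and C; loses to A → score 4.
D: beats F; loses to E, B, A, and C → score 1.
B: beats D and F; loses to E, A, and C → score 2.
F: beats C; loses to E, D, B, and A → score 1.
A: beats E, D, B, F, and C → score 5.
C: beats D and B; loses to E, F, and A → score 2.
A has the best pairwise record.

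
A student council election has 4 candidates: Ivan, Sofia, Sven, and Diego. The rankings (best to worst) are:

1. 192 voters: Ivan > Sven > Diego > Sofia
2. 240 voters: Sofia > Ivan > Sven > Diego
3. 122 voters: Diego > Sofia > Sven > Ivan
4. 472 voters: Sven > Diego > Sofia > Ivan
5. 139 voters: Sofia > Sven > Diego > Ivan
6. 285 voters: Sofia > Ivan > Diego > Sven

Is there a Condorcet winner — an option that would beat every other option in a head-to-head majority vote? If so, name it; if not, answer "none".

none

Checking pairwise contests:
Sofia beats Ivan 1258–192.
Diego beats Sofia 786–664.
Sofia beats Sven 786–664.
Sven beats Diego 1043–407.
Every option loses at least one head-to-head, so there is no Condorcet winner.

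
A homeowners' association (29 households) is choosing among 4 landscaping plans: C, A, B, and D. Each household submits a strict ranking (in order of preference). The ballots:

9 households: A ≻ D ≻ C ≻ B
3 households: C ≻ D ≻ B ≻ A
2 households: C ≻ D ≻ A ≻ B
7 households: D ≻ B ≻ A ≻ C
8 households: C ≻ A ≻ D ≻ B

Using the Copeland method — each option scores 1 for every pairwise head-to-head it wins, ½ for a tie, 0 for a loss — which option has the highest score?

A

C: beats B; loses to A and D → score 1.
A: beats C, B, and D → score 3.
B: loses to C, A, and D → score 0.
D: beats C and B; loses to A → score 2.
A has the best pairwise record.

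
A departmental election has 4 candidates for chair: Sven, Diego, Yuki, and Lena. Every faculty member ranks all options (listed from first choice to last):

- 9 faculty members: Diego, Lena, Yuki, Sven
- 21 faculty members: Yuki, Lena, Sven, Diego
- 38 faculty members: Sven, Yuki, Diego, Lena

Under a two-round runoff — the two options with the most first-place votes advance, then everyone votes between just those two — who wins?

Sven

Round 1 first-place votes: Sven 38, Diego 9, Yuki 21, Lena 0.
Sven and Yuki advance.
Runoff: Sven is preferred to Yuki by 38 voters; Yuki by 30.
Sven wins the runoff.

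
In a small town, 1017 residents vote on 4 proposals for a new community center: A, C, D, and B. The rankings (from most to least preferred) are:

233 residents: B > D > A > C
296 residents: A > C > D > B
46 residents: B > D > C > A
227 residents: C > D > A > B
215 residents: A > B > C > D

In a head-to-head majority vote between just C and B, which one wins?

Voters preferring C to B: 523; preferring B to C: 494.
C wins the head-to-head.

C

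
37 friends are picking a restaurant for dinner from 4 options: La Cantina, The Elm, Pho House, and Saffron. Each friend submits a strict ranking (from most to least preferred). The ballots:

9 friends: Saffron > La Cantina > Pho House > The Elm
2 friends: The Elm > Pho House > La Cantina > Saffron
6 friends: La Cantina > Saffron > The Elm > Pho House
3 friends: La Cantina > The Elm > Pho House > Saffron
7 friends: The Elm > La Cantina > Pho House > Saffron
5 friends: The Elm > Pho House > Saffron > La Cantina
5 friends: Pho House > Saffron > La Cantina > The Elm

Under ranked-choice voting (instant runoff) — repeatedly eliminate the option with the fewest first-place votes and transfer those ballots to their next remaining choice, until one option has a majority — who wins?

Round 1: La Cantina 9, The Elm 14, Pho House 5, Saffron 9. Eliminate Pho House.
Round 2: La Cantina 9, The Elm 14, Saffron 14. Eliminate La Cantina.
Round 3: The Elm 17, Saffron 20. Saffron has a majority.

Saffron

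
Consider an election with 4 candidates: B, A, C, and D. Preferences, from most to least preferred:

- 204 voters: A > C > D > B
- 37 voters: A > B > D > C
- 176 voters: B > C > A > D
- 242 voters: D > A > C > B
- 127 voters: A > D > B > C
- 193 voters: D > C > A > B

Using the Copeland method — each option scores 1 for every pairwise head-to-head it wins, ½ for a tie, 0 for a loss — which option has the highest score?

A

B: loses to A, C, and D → score 0.
A: beats B, C, and D → score 3.
C: beats B; loses to A and D → score 1.
D: beats B and C; loses to A → score 2.
A has the best pairwise record.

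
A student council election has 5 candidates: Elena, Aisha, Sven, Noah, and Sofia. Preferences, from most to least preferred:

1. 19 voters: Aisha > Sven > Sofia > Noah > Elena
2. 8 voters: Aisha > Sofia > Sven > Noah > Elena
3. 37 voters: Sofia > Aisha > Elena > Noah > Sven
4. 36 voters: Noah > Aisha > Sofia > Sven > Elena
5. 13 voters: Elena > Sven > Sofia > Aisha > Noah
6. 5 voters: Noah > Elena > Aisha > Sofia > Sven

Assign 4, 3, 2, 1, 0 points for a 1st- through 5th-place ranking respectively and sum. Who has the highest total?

Aisha

Elena: 19·0 + 8·0 + 37·2 + 36·0 + 13·4 + 5·3 = 141
Aisha: 19·4 + 8·4 + 37·3 + 36·3 + 13·1 + 5·2 = 350
Sven: 19·3 + 8·2 + 37·0 + 36·1 + 13·3 + 5·0 = 148
Noah: 19·1 + 8·1 + 37·1 + 36·4 + 13·0 + 5·4 = 228
Sofia: 19·2 + 8·3 + 37·4 + 36·2 + 13·2 + 5·1 = 313
Aisha has the highest Borda score (350).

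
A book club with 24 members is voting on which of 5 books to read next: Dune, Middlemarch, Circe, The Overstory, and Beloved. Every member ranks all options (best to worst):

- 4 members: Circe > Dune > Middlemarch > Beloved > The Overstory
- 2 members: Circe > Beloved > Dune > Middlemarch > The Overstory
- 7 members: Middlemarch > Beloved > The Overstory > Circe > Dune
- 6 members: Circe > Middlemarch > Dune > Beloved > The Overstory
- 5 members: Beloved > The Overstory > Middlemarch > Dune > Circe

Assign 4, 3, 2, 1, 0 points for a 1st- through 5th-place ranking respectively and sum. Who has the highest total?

Dune: 4·3 + 2·2 + 7·0 + 6·2 + 5·1 = 33
Middlemarch: 4·2 + 2·1 + 7·4 + 6·3 + 5·2 = 66
Circe: 4·4 + 2·4 + 7·1 + 6·4 + 5·0 = 55
The Overstory: 4·0 + 2·0 + 7·2 + 6·0 + 5·3 = 29
Beloved: 4·1 + 2·3 + 7·3 + 6·1 + 5·4 = 57
Middlemarch has the highest Borda score (66).

Middlemarch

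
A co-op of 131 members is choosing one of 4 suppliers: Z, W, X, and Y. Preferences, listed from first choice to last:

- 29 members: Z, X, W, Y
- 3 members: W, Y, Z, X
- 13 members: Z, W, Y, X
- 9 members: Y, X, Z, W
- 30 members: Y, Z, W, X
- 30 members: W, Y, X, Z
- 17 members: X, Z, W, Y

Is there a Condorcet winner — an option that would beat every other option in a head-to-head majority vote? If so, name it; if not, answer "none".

Checking pairwise contests:
Y beats Z 72–59.
Z beats W 98–33.
Z beats X 75–56.
W beats Y 92–39.
Every option loses at least one head-to-head, so there is no Condorcet winner.

none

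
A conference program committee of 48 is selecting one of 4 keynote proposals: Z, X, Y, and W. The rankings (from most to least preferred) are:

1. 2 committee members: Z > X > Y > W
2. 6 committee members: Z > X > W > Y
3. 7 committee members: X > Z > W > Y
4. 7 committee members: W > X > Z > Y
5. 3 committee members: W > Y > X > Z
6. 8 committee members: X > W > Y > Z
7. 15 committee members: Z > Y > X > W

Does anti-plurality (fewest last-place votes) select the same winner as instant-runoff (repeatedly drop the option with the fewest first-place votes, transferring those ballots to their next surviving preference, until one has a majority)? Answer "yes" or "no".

yes

Anti-plurality — last-place votes: Z 11, X 0, Y 20, W 17. Winner: X.
Instant-runoff — R1 Z 23, X 15, Y 0, W 10 (Y out); R2 Z 23, X 15, W 10 (W out); R3 Z 23, X 25 (X winner). Winner: X.
The two methods agree.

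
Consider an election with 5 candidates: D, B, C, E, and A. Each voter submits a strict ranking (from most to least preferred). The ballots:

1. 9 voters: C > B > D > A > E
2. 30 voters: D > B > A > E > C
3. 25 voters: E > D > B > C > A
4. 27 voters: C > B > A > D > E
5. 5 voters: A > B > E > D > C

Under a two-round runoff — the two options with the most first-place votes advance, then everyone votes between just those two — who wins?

Round 1 first-place votes: D 30, B 0, C 36, E 25, A 5.
C and D advance.
Runoff: C is preferred to D by 36 voters; D by 60.
D wins the runoff.

D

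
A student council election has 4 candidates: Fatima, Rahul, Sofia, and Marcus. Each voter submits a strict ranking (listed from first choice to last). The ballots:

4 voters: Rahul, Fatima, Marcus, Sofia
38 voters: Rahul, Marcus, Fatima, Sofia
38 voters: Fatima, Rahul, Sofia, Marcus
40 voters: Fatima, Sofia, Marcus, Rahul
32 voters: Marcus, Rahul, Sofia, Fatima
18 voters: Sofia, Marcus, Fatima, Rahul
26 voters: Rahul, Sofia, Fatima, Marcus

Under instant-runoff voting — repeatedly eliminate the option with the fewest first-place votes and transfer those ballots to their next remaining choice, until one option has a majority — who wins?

Rahul

Round 1: Fatima 78, Rahul 68, Sofia 18, Marcus 32. Eliminate Sofia.
Round 2: Fatima 78, Rahul 68, Marcus 50. Eliminate Marcus.
Round 3: Fatima 96, Rahul 100. Rahul has a majority.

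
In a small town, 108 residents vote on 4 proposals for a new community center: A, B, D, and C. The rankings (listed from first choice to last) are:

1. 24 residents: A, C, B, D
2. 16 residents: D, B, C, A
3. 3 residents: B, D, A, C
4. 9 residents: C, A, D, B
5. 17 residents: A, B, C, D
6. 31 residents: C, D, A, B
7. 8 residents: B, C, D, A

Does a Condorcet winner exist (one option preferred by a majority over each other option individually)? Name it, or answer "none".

C

C vs A: 64–44 for C.
C vs B: 64–44 for C.
C vs D: 89–19 for C.
C beats every other option head-to-head.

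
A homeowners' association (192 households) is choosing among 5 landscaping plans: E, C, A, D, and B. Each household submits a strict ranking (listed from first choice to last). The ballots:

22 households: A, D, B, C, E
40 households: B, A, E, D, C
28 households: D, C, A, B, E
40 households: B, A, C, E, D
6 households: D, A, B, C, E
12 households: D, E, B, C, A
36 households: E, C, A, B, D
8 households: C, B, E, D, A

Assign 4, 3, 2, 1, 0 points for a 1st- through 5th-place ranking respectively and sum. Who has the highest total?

B

E: 22·0 + 40·2 + 28·0 + 40·1 + 6·0 + 12·3 + 36·4 + 8·2 = 316
C: 22·1 + 40·0 + 28·3 + 40·2 + 6·1 + 12·1 + 36·3 + 8·4 = 344
A: 22·4 + 40·3 + 28·2 + 40·3 + 6·3 + 12·0 + 36·2 + 8·0 = 474
D: 22·3 + 40·1 + 28·4 + 40·0 + 6·4 + 12·4 + 36·0 + 8·1 = 298
B: 22·2 + 40·4 + 28·1 + 40·4 + 6·2 + 12·2 + 36·1 + 8·3 = 488
B has the highest Borda score (488).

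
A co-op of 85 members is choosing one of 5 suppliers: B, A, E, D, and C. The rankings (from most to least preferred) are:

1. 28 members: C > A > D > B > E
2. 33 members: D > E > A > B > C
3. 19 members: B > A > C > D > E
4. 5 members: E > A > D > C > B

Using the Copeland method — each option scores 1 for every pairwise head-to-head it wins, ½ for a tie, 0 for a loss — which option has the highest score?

B: beats E and C; loses to A and D → score 2.
A: beats B, E, D, and C → score 4.
E: loses to B, A, D, and C → score 0.
D: beats B and E; loses to A and C → score 2.
C: beats E and D; loses to B and A → score 2.
A has the best pairwise record.

A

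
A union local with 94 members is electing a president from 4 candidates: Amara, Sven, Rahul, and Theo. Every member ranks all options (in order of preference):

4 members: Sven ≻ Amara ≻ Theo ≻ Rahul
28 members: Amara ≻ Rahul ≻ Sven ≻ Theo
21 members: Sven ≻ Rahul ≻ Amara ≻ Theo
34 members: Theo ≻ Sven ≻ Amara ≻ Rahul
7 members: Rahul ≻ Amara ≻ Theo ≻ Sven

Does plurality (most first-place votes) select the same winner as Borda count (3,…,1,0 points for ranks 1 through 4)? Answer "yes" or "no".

no

Plurality — first-place votes: Amara 28, Sven 25, Rahul 7, Theo 34. Winner: Theo.
Borda — scores: Amara 161, Sven 171, Rahul 119, Theo 113. Winner: Sven.
The two methods disagree.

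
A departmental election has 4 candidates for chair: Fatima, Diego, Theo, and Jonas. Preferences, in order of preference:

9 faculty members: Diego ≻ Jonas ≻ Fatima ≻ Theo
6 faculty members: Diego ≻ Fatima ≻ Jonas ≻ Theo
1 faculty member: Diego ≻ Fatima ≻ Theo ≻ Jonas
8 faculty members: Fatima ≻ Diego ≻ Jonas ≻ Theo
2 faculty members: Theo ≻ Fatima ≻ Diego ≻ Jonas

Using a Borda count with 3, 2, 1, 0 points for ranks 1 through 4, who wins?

Diego

Fatima: 9·1 + 6·2 + 1·2 + 8·3 + 2·2 = 51
Diego: 9·3 + 6·3 + 1·3 + 8·2 + 2·1 = 66
Theo: 9·0 + 6·0 + 1·1 + 8·0 + 2·3 = 7
Jonas: 9·2 + 6·1 + 1·0 + 8·1 + 2·0 = 32
Diego has the highest Borda score (66).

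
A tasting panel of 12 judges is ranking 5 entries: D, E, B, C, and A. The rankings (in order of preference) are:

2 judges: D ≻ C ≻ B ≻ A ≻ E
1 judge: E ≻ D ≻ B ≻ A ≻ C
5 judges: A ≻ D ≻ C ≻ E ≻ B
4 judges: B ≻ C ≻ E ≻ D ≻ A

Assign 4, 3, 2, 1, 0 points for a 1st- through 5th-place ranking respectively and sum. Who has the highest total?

D

D: 2·4 + 1·3 + 5·3 + 4·1 = 30
E: 2·0 + 1·4 + 5·1 + 4·2 = 17
B: 2·2 + 1·2 + 5·0 + 4·4 = 22
C: 2·3 + 1·0 + 5·2 + 4·3 = 28
A: 2·1 + 1·1 + 5·4 + 4·0 = 23
D has the highest Borda score (30).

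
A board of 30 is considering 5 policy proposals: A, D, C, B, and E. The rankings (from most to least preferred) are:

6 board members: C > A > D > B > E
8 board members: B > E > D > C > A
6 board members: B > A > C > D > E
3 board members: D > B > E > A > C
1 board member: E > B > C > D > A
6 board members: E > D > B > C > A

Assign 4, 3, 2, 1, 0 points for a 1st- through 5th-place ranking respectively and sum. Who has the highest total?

B

A: 6·3 + 8·0 + 6·3 + 3·1 + 1·0 + 6·0 = 39
D: 6·2 + 8·2 + 6·1 + 3·4 + 1·1 + 6·3 = 65
C: 6·4 + 8·1 + 6·2 + 3·0 + 1·2 + 6·1 = 52
B: 6·1 + 8·4 + 6·4 + 3·3 + 1·3 + 6·2 = 86
E: 6·0 + 8·3 + 6·0 + 3·2 + 1·4 + 6·4 = 58
B has the highest Borda score (86).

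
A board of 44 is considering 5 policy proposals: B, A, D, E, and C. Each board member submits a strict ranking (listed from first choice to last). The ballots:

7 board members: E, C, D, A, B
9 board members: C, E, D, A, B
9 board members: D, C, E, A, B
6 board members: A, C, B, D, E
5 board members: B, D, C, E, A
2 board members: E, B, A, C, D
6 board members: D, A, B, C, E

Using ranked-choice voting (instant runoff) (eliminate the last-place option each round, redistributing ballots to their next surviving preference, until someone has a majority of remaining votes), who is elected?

Round 1: B 5, A 6, D 15, E 9, C 9. Eliminate B.
Round 2: A 6, D 20, E 9, C 9. Eliminate A.
Round 3: D 20, E 9, C 15. Eliminate E.
Round 4: D 20, C 24. C has a majority.

C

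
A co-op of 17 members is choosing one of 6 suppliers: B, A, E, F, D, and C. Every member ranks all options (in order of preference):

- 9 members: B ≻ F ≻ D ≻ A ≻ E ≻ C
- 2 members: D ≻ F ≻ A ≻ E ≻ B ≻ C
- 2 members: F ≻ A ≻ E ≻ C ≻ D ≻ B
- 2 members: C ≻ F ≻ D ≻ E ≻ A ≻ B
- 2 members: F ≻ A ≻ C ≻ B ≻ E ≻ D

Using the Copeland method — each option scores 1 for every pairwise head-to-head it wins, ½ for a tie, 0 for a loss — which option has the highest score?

B: beats A, E, F, D, and C → score 5.
A: beats E and C; loses to B, F, and D → score 2.
E: beats C; loses to B, A, F, and D → score 1.
F: beats A, E, D, and C; loses to B → score 4.
D: beats A, E, and C; loses to B and F → score 3.
C: loses to B, A, E, F, and D → score 0.
B has the best pairwise record.

B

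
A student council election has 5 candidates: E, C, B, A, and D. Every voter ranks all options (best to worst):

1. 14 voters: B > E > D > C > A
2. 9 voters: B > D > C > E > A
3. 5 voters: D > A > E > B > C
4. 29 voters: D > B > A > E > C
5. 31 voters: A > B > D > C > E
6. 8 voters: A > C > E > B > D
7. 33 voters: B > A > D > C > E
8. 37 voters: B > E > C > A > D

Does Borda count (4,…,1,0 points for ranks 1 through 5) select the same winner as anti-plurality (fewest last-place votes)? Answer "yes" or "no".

Borda — scores: E 217, C 194, B 565, A 365, D 319. Winner: B.
Anti-plurality — last-place votes: E 64, C 34, B 0, A 23, D 45. Winner: B.
The two methods agree.

yes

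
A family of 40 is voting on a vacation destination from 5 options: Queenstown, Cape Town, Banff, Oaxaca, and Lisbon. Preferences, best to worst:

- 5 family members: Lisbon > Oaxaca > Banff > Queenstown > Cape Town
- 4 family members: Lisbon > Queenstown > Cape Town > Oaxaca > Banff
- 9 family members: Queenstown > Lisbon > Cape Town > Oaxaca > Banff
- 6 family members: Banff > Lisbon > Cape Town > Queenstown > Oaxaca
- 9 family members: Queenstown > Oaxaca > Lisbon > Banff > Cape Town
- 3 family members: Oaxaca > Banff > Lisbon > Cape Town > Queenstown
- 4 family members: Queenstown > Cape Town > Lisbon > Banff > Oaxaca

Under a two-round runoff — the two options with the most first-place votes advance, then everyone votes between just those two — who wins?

Queenstown

Round 1 first-place votes: Queenstown 22, Cape Town 0, Banff 6, Oaxaca 3, Lisbon 9.
Queenstown and Lisbon advance.
Runoff: Queenstown is preferred to Lisbon by 22 voters; Lisbon by 18.
Queenstown wins the runoff.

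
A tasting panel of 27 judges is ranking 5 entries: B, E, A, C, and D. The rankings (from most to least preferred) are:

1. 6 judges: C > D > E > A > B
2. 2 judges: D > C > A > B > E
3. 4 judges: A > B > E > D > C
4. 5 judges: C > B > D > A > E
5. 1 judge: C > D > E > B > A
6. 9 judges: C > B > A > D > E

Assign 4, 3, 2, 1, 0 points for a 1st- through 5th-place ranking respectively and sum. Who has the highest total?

C

B: 6·0 + 2·1 + 4·3 + 5·3 + 1·1 + 9·3 = 57
E: 6·2 + 2·0 + 4·2 + 5·0 + 1·2 + 9·0 = 22
A: 6·1 + 2·2 + 4·4 + 5·1 + 1·0 + 9·2 = 49
C: 6·4 + 2·3 + 4·0 + 5·4 + 1·4 + 9·4 = 90
D: 6·3 + 2·4 + 4·1 + 5·2 + 1·3 + 9·1 = 52
C has the highest Borda score (90).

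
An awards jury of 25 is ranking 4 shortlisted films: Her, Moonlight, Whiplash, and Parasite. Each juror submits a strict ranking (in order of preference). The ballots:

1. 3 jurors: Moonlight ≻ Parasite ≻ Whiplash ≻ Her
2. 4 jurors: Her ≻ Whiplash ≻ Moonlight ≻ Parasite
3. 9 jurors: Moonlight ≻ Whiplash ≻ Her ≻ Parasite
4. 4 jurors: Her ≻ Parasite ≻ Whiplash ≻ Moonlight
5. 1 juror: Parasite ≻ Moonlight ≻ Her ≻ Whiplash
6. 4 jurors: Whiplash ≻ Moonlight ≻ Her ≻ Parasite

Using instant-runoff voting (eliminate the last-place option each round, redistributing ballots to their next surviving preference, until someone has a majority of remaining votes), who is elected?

Moonlight

Round 1: Her 8, Moonlight 12, Whiplash 4, Parasite 1. Eliminate Parasite.
Round 2: Her 8, Moonlight 13, Whiplash 4. Moonlight has a majority.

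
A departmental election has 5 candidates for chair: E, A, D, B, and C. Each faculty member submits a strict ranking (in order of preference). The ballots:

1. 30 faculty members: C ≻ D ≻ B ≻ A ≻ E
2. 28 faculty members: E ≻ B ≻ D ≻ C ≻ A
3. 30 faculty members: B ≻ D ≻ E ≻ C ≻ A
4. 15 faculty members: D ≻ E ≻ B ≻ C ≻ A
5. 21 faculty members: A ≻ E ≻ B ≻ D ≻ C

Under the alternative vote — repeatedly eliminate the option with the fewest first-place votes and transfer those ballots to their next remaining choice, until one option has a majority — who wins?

E

Round 1: E 28, A 21, D 15, B 30, C 30. Eliminate D.
Round 2: E 43, A 21, B 30, C 30. Eliminate A.
Round 3: E 64, B 30, C 30. E has a majority.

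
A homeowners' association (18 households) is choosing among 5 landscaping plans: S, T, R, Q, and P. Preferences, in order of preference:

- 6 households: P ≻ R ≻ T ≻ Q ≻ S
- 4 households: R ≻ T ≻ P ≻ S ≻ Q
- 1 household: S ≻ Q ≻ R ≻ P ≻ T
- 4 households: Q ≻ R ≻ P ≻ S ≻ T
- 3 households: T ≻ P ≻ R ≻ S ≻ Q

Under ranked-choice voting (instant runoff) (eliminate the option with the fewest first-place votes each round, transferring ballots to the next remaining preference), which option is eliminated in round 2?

T

Round 1: S 1, T 3, R 4, Q 4, P 6. Eliminate S.
Round 2: T 3, R 4, Q 5, P 6. Eliminate T.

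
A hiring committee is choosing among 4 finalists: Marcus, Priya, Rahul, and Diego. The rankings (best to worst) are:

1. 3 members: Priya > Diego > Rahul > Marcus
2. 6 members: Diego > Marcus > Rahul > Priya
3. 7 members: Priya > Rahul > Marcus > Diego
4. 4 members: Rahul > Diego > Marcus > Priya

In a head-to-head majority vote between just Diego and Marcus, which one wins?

Voters preferring Diego to Marcus: 13; preferring Marcus to Diego: 7.
Diego wins the head-to-head.

Diego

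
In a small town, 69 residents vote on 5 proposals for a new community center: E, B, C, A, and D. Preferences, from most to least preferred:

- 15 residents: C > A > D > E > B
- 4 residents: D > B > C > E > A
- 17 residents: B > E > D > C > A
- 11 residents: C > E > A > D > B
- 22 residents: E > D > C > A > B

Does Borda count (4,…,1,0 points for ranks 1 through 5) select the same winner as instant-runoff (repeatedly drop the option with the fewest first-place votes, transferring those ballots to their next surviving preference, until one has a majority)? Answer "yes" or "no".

Borda — scores: E 191, B 80, C 173, A 89, D 157. Winner: E.
Instant-runoff — R1 E 22, B 17, C 26, A 0, D 4 (A out); R2 E 22, B 17, C 26, D 4 (D out); R3 E 22, B 21, C 26 (B out); R4 E 39, C 30 (E winner). Winner: E.
The two methods agree.

yes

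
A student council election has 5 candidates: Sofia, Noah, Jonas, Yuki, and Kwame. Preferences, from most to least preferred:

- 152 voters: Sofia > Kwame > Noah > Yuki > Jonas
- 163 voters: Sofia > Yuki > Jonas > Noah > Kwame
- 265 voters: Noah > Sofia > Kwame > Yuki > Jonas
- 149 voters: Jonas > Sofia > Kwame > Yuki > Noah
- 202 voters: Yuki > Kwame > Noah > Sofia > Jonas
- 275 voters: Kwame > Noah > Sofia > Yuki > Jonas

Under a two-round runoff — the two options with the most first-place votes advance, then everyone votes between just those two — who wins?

Sofia

Round 1 first-place votes: Sofia 315, Noah 265, Jonas 149, Yuki 202, Kwame 275.
Sofia and Kwame advance.
Runoff: Sofia is preferred to Kwame by 729 voters; Kwame by 477.
Sofia wins the runoff.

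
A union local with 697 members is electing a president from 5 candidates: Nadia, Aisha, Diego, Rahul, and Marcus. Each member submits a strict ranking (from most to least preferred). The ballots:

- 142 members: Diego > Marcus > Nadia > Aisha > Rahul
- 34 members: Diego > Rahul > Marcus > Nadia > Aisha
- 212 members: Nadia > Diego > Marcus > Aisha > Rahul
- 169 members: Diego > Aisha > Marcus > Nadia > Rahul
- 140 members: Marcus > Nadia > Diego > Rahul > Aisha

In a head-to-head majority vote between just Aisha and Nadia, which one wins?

Voters preferring Aisha to Nadia: 169; preferring Nadia to Aisha: 528.
Nadia wins the head-to-head.

Nadia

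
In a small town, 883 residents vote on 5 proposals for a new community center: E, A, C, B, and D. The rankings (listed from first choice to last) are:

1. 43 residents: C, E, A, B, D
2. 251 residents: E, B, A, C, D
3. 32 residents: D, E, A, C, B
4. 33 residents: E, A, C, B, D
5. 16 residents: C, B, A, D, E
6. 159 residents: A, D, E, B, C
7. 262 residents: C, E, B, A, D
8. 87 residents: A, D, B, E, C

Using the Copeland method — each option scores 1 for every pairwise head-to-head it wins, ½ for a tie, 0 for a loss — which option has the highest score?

E: beats A, C, B, and D → score 4.
A: beats C and D; loses to E and B → score 2.
C: beats D; loses to E, A, and B → score 1.
B: beats A, C, and D; loses to E → score 3.
D: loses to E, A, C, and B → score 0.
E has the best pairwise record.

E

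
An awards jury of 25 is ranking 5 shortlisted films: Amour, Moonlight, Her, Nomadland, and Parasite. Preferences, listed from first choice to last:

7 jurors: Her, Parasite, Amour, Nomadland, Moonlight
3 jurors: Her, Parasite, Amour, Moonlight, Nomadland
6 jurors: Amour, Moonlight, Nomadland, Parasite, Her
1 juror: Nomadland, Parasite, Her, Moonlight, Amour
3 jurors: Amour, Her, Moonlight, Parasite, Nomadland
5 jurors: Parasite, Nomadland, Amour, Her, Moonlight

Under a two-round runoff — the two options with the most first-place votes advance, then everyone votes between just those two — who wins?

Round 1 first-place votes: Amour 9, Moonlight 0, Her 10, Nomadland 1, Parasite 5.
Her and Amour advance.
Runoff: Her is preferred to Amour by 11 voters; Amour by 14.
Amour wins the runoff.

Amour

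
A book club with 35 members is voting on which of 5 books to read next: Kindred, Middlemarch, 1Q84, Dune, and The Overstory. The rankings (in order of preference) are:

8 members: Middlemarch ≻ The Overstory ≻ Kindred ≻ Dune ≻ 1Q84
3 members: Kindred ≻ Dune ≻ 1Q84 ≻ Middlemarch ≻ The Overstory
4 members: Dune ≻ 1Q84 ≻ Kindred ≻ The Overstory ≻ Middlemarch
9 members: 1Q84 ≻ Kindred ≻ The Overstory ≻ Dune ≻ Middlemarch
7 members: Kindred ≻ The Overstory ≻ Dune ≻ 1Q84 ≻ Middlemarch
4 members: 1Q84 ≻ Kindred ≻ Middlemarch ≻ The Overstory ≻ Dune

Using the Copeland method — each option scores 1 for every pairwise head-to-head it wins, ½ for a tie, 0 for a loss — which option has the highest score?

Kindred: beats Middlemarch, 1Q84, Dune, and The Overstory → score 4.
Middlemarch: loses to Kindred, 1Q84, Dune, and The Overstory → score 0.
1Q84: beats Middlemarch and The Overstory; loses to Kindred and Dune → score 2.
Dune: beats Middlemarch and 1Q84; loses to Kindred and The Overstory → score 2.
The Overstory: beats Middlemarch and Dune; loses to Kindred and 1Q84 → score 2.
Kindred has the best pairwise record.

Kindred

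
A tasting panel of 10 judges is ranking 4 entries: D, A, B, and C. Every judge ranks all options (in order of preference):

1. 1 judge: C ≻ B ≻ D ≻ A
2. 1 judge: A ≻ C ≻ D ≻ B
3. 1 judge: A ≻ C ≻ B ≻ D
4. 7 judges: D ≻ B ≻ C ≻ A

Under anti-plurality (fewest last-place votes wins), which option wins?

Last-place votes: D 1, A 8, B 1, C 0.
C is ranked last by the fewest voters, so C wins.

C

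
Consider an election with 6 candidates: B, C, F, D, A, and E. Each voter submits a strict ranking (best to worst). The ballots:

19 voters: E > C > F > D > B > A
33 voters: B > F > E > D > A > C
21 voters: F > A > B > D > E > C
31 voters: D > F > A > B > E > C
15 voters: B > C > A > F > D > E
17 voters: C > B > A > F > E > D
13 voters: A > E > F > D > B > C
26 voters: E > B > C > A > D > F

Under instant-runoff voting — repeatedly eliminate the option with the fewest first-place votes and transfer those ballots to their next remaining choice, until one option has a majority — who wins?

B

Round 1: B 48, C 17, F 21, D 31, A 13, E 45. Eliminate A.
Round 2: B 48, C 17, F 21, D 31, E 58. Eliminate C.
Round 3: B 65, F 21, D 31, E 58. Eliminate F.
Round 4: B 86, D 31, E 58. Eliminate D.
Round 5: B 117, E 58. B has a majority.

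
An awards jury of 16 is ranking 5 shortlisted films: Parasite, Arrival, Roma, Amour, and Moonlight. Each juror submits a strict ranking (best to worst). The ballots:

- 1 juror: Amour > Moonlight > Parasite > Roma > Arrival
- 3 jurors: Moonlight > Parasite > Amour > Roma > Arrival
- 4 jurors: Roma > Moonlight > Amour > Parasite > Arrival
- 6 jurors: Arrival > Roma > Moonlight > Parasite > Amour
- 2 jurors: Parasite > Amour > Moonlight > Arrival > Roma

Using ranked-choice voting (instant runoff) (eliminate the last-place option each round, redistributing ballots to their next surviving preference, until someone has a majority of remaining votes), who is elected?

Moonlight

Round 1: Parasite 2, Arrival 6, Roma 4, Amour 1, Moonlight 3. Eliminate Amour.
Round 2: Parasite 2, Arrival 6, Roma 4, Moonlight 4. Eliminate Parasite.
Round 3: Arrival 6, Roma 4, Moonlight 6. Eliminate Roma.
Round 4: Arrival 6, Moonlight 10. Moonlight has a majority.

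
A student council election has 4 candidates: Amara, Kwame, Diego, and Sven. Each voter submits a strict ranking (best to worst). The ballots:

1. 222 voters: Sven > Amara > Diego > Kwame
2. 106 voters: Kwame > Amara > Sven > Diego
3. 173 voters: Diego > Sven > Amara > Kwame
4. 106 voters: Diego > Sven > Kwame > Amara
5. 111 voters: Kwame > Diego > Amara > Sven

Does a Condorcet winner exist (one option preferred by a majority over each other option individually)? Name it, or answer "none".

Diego vs Amara: 390–328 for Diego.
Diego vs Kwame: 501–217 for Diego.
Diego vs Sven: 390–328 for Diego.
Diego beats every other option head-to-head.

Diego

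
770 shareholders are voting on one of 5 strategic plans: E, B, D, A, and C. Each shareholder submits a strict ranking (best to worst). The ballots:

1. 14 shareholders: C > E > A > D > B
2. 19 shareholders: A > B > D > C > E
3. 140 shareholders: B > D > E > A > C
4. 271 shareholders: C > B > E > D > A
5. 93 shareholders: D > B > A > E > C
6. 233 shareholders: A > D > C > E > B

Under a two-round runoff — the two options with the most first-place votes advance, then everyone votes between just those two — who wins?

A

Round 1 first-place votes: E 0, B 140, D 93, A 252, C 285.
C and A advance.
Runoff: C is preferred to A by 285 voters; A by 485.
A wins the runoff.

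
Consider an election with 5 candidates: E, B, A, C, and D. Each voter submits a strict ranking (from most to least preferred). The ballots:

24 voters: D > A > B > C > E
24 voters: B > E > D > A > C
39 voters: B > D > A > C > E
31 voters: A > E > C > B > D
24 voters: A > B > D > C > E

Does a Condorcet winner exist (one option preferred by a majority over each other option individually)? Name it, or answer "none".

Checking pairwise contests:
B beats E 111–31.
A beats B 79–63.
D beats A 87–55.
B beats C 111–31.
B beats D 118–24.
Every option loses at least one head-to-head, so there is no Condorcet winner.

none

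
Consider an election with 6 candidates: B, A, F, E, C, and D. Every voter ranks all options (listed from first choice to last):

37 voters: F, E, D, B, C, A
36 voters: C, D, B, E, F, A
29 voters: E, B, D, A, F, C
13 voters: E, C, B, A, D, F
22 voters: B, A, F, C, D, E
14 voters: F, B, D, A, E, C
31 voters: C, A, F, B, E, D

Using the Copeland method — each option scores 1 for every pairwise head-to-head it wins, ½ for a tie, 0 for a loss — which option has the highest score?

B

B: beats A, F, E, C, and D → score 5.
A: beats F; loses to B, E, C, and D → score 1.
F: beats E, C, and D; loses to B and A → score 3.
E: beats A, C, and D; loses to B and F → score 3.
C: beats A and D; loses to B, F, and E → score 2.
D: beats A; loses to B, F, E, and C → score 1.
B has the best pairwise record.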